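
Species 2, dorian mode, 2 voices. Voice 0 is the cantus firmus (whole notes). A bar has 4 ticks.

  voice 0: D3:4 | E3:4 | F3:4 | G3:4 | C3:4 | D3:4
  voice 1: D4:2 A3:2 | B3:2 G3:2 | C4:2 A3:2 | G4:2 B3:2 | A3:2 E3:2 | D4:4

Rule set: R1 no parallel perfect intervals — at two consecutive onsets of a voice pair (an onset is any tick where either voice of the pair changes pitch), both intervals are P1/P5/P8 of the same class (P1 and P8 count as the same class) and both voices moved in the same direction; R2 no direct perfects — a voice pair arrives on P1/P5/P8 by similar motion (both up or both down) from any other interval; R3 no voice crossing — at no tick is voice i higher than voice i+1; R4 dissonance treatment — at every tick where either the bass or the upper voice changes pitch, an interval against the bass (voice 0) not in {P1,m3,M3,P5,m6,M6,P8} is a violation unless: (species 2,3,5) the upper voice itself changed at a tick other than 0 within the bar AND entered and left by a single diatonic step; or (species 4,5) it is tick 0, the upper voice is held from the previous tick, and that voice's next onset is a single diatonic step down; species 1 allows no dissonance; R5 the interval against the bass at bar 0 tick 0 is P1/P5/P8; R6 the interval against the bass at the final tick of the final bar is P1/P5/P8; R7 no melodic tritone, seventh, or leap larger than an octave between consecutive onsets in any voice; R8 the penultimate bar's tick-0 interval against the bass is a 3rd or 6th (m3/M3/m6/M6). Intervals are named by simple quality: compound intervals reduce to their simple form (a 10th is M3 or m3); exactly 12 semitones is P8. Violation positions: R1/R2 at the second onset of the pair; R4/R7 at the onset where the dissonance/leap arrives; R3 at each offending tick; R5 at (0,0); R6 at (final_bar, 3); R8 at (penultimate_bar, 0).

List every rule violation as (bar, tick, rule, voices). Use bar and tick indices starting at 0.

(1, 0, R1, (0, 1))
(2, 0, R2, (0, 1))
(3, 0, R2, (0, 1))
(3, 0, R7, (1,))
(5, 0, R2, (0, 1))
(5, 0, R7, (1,))

bar 0: v0=D3 v1=D4 downbeat P8
bar 1: v0=E3 v1=B3 downbeat P5
bar 2: v0=F3 v1=C4 downbeat P5
bar 3: v0=G3 v1=G4 downbeat P8
bar 4: v0=C3 v1=A3 downbeat M6
bar 5: v0=D3 v1=D4 downbeat P8
  -> R1 @ bar 1 tick 0 v(0, 1): D3/A3 P5 -> E3/B3 P5 similar
  -> R2 @ bar 2 tick 0 v(0, 1): E3/G3 m3 -> F3/C4 P5 similar
  -> R2 @ bar 3 tick 0 v(0, 1): F3/A3 M3 -> G3/G4 P8 similar
  -> R7 @ bar 3 tick 0 v(1,): A3->G4 leap 10st
  -> R2 @ bar 5 tick 0 v(0, 1): C3/E3 M3 -> D3/D4 P8 similar
  -> R7 @ bar 5 tick 0 v(1,): E3->D4 leap 10st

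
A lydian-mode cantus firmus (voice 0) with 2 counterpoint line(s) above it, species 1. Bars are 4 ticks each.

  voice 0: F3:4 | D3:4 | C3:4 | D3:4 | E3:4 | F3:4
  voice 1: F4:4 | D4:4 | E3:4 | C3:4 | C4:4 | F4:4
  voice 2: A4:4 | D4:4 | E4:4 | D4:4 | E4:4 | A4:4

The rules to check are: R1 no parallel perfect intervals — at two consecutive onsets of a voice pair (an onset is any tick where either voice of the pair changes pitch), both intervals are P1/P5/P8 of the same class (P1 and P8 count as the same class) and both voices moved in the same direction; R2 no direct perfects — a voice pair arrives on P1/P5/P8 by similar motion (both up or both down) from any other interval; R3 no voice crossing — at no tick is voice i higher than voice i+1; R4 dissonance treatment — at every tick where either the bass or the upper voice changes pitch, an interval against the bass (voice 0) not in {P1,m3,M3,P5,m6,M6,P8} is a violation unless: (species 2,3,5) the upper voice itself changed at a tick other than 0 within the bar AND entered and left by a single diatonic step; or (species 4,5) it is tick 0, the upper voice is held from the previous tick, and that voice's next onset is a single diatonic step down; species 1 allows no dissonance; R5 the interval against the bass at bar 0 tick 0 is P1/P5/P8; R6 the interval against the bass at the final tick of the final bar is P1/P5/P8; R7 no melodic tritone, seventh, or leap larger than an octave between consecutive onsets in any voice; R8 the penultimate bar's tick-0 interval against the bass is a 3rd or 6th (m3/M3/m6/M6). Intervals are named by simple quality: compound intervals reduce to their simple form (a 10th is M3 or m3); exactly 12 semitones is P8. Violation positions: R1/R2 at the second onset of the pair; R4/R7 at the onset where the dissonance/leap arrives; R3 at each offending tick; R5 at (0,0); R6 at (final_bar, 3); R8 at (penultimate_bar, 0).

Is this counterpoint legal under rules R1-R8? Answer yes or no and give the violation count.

No (14 violations)

bar 0: v0=F3 v1=F4 v2=A4 (M3)
bar 1: v0=D3 v1=D4 v2=D4 (P8)
bar 2: v0=C3 v1=E3 v2=E4 (M3)
bar 3: v0=D3 v1=C3 v2=D4 (P8)
bar 4: v0=E3 v1=C4 v2=E4 (P8)
bar 5: v0=F3 v1=F4 v2=A4 (M3)
  R5 @ bar0.0: opens on M3
  R1 @ bar1.0: F3/F4 P8 -> D3/D4 P8 similar
  R2 @ bar1.0: F3/A4 M3 -> D3/D4 P8 similar
  R2 @ bar1.0: F4/A4 M3 -> D4/D4 P1 similar
  R7 @ bar2.0: D4->E3 leap 10st
  R3 @ bar3.0: D3 above C3
  R4 @ bar3.0: D3/C3 M2 untreated
  R3 @ bar3.1: D3 above C3
  R3 @ bar3.2: D3 above C3
  R3 @ bar3.3: D3 above C3
  R1 @ bar4.0: D3/D4 P8 -> E3/E4 P8 similar
  R8 @ bar4.0: penult P8 not 3rd/6th
  R2 @ bar5.0: E3/C4 m6 -> F3/F4 P8 similar
  R6 @ bar5.3: closes on M3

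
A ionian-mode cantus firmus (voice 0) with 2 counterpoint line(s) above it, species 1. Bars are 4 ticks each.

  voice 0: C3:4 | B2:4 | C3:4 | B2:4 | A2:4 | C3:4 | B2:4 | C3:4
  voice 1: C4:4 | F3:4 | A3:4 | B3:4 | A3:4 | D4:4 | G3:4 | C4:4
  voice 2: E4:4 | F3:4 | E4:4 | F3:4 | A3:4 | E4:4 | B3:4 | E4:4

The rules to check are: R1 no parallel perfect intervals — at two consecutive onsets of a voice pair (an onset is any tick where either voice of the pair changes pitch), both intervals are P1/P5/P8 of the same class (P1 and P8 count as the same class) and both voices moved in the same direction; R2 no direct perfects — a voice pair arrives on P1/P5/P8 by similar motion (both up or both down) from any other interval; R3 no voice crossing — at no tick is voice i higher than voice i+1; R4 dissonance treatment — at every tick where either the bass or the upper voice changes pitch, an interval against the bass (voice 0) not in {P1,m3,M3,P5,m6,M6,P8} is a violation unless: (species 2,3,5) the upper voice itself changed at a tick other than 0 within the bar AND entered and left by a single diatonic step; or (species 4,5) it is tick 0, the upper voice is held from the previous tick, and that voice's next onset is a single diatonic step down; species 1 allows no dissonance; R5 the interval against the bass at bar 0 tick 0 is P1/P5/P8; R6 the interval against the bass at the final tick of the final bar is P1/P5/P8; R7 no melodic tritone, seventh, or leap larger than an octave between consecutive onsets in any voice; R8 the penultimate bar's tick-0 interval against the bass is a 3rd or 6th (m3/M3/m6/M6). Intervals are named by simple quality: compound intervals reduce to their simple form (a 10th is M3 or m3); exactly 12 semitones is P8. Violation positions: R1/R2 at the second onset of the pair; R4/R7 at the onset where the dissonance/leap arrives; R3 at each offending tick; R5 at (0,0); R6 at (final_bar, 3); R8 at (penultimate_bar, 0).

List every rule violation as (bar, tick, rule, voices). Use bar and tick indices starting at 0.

(0, 0, R5, (0, 2))
(1, 0, R2, (1, 2))
(1, 0, R4, (0, 1))
(1, 0, R4, (0, 2))
(1, 0, R7, (2,))
(2, 0, R2, (1, 2))
(2, 0, R7, (2,))
(3, 0, R3, (1, 2))
(3, 0, R4, (0, 2))
(3, 0, R7, (2,))
(3, 1, R3, (1, 2))
(3, 2, R3, (1, 2))
(3, 3, R3, (1, 2))
(4, 0, R1, (0, 1))
(5, 0, R4, (0, 1))
(6, 0, R2, (0, 2))
(6, 0, R8, (0, 2))
(7, 0, R2, (0, 1))
(7, 3, R6, (0, 2))

bar 0: v0=C3 v1=C4 v2=E4 downbeat M3
bar 1: v0=B2 v1=F3 v2=F3 downbeat TT
bar 2: v0=C3 v1=A3 v2=E4 downbeat M3
bar 3: v0=B2 v1=B3 v2=F3 downbeat TT
bar 4: v0=A2 v1=A3 v2=A3 downbeat P8
bar 5: v0=C3 v1=D4 v2=E4 downbeat M3
bar 6: v0=B2 v1=G3 v2=B3 downbeat P8
bar 7: v0=C3 v1=C4 v2=E4 downbeat M3
  -> R5 @ bar 0 tick 0 v(0, 2): opens on M3
  -> R2 @ bar 1 tick 0 v(1, 2): C4/E4 M3 -> F3/F3 P1 similar
  -> R4 @ bar 1 tick 0 v(0, 1): B2/F3 TT untreated
  -> R4 @ bar 1 tick 0 v(0, 2): B2/F3 TT untreated
  -> R7 @ bar 1 tick 0 v(2,): E4->F3 leap 11st
  -> R2 @ bar 2 tick 0 v(1, 2): F3/F3 P1 -> A3/E4 P5 similar
  -> R7 @ bar 2 tick 0 v(2,): F3->E4 leap 11st
  -> R3 @ bar 3 tick 0 v(1, 2): B3 above F3
  -> R4 @ bar 3 tick 0 v(0, 2): B2/F3 TT untreated
  -> R7 @ bar 3 tick 0 v(2,): E4->F3 leap 11st
  -> R3 @ bar 3 tick 1 v(1, 2): B3 above F3
  -> R3 @ bar 3 tick 2 v(1, 2): B3 above F3
  -> R3 @ bar 3 tick 3 v(1, 2): B3 above F3
  -> R1 @ bar 4 tick 0 v(0, 1): B2/B3 P8 -> A2/A3 P8 similar
  -> R4 @ bar 5 tick 0 v(0, 1): C3/D4 M2 untreated
  -> R2 @ bar 6 tick 0 v(0, 2): C3/E4 M3 -> B2/B3 P8 similar
  -> R8 @ bar 6 tick 0 v(0, 2): penult P8 not 3rd/6th
  -> R2 @ bar 7 tick 0 v(0, 1): B2/G3 m6 -> C3/C4 P8 similar
  -> R6 @ bar 7 tick 3 v(0, 2): closes on M3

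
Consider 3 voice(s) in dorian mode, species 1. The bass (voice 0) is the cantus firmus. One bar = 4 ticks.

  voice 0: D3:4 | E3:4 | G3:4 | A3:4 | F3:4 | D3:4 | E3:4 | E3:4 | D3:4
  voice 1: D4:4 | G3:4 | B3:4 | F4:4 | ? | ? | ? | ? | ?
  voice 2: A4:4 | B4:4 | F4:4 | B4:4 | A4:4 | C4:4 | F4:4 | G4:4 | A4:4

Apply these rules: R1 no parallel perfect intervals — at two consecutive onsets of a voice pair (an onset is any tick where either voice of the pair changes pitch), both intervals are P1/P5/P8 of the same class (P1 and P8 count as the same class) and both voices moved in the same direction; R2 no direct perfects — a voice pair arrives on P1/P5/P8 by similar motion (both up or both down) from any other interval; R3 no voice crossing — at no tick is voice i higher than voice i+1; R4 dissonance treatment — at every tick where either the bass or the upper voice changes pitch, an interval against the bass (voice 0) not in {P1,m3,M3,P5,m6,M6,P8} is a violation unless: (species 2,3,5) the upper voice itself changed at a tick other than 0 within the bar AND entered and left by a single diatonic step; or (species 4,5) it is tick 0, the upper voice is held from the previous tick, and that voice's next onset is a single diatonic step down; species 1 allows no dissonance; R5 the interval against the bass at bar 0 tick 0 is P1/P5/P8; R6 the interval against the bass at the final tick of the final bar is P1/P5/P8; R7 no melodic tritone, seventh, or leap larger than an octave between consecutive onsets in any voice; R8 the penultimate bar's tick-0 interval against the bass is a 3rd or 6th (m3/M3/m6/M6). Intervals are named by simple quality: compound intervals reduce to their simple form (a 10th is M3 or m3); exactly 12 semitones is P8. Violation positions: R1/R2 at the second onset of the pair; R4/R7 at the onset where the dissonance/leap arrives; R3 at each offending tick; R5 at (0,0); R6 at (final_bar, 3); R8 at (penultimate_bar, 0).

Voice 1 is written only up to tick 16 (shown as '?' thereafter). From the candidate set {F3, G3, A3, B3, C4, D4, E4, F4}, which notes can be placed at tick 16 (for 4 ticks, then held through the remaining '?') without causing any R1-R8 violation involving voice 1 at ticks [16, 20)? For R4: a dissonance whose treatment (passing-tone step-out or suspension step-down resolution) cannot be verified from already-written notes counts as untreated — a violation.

F3: violates R2
G3: violates R4,R7
A3: violates R2
B3: violates R4,R7
C4: violates R2
D4: violates R2
E4: violates R4
F4: legal

{F4}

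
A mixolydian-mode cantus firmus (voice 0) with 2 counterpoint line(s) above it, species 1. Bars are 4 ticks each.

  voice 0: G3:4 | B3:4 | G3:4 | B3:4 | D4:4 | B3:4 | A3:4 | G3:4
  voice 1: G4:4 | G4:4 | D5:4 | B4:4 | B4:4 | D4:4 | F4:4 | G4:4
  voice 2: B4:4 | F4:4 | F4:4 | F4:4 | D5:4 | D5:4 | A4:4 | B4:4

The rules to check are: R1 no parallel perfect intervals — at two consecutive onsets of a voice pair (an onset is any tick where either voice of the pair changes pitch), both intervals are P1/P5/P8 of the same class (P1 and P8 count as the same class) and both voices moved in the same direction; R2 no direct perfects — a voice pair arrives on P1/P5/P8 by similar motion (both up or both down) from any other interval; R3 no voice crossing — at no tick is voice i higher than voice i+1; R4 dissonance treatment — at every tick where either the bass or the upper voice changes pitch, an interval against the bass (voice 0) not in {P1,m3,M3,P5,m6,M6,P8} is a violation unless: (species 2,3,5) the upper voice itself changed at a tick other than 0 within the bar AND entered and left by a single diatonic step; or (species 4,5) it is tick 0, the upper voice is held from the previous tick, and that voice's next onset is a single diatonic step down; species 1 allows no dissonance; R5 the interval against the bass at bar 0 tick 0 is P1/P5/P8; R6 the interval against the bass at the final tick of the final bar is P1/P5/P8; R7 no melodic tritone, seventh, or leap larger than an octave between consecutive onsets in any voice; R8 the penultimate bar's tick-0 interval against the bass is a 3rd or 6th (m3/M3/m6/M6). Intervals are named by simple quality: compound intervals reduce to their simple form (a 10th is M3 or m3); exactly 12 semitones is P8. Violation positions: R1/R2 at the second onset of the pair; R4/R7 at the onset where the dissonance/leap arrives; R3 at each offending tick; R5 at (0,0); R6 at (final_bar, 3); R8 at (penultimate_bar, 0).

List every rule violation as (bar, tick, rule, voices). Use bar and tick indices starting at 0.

bar 0: v0=G3 v1=G4 v2=B4 downbeat M3
bar 1: v0=B3 v1=G4 v2=F4 downbeat TT
bar 2: v0=G3 v1=D5 v2=F4 downbeat m7
bar 3: v0=B3 v1=B4 v2=F4 downbeat TT
bar 4: v0=D4 v1=B4 v2=D5 downbeat P8
bar 5: v0=B3 v1=D4 v2=D5 downbeat m3
bar 6: v0=A3 v1=F4 v2=A4 downbeat P8
bar 7: v0=G3 v1=G4 v2=B4 downbeat M3
  -> R5 @ bar 0 tick 0 v(0, 2): opens on M3
  -> R3 @ bar 1 tick 0 v(1, 2): G4 above F4
  -> R4 @ bar 1 tick 0 v(0, 2): B3/F4 TT untreated
  -> R7 @ bar 1 tick 0 v(2,): B4->F4 leap 6st
  -> R3 @ bar 1 tick 1 v(1, 2): G4 above F4
  -> R3 @ bar 1 tick 2 v(1, 2): G4 above F4
  -> R3 @ bar 1 tick 3 v(1, 2): G4 above F4
  -> R3 @ bar 2 tick 0 v(1, 2): D5 above F4
  -> R4 @ bar 2 tick 0 v(0, 2): G3/F4 m7 untreated
  -> R3 @ bar 2 tick 1 v(1, 2): D5 above F4
  -> R3 @ bar 2 tick 2 v(1, 2): D5 above F4
  -> R3 @ bar 2 tick 3 v(1, 2): D5 above F4
  -> R3 @ bar 3 tick 0 v(1, 2): B4 above F4
  -> R4 @ bar 3 tick 0 v(0, 2): B3/F4 TT untreated
  -> R3 @ bar 3 tick 1 v(1, 2): B4 above F4
  -> R3 @ bar 3 tick 2 v(1, 2): B4 above F4
  -> R3 @ bar 3 tick 3 v(1, 2): B4 above F4
  -> R2 @ bar 4 tick 0 v(0, 2): B3/F4 TT -> D4/D5 P8 similar
  -> R2 @ bar 6 tick 0 v(0, 2): B3/D5 m3 -> A3/A4 P8 similar
  -> R8 @ bar 6 tick 0 v(0, 2): penult P8 not 3rd/6th
  -> R6 @ bar 7 tick 3 v(0, 2): closes on M3

(0, 0, R5, (0, 2))
(1, 0, R3, (1, 2))
(1, 0, R4, (0, 2))
(1, 0, R7, (2,))
(1, 1, R3, (1, 2))
(1, 2, R3, (1, 2))
(1, 3, R3, (1, 2))
(2, 0, R3, (1, 2))
(2, 0, R4, (0, 2))
(2, 1, R3, (1, 2))
(2, 2, R3, (1, 2))
(2, 3, R3, (1, 2))
(3, 0, R3, (1, 2))
(3, 0, R4, (0, 2))
(3, 1, R3, (1, 2))
(3, 2, R3, (1, 2))
(3, 3, R3, (1, 2))
(4, 0, R2, (0, 2))
(6, 0, R2, (0, 2))
(6, 0, R8, (0, 2))
(7, 3, R6, (0, 2))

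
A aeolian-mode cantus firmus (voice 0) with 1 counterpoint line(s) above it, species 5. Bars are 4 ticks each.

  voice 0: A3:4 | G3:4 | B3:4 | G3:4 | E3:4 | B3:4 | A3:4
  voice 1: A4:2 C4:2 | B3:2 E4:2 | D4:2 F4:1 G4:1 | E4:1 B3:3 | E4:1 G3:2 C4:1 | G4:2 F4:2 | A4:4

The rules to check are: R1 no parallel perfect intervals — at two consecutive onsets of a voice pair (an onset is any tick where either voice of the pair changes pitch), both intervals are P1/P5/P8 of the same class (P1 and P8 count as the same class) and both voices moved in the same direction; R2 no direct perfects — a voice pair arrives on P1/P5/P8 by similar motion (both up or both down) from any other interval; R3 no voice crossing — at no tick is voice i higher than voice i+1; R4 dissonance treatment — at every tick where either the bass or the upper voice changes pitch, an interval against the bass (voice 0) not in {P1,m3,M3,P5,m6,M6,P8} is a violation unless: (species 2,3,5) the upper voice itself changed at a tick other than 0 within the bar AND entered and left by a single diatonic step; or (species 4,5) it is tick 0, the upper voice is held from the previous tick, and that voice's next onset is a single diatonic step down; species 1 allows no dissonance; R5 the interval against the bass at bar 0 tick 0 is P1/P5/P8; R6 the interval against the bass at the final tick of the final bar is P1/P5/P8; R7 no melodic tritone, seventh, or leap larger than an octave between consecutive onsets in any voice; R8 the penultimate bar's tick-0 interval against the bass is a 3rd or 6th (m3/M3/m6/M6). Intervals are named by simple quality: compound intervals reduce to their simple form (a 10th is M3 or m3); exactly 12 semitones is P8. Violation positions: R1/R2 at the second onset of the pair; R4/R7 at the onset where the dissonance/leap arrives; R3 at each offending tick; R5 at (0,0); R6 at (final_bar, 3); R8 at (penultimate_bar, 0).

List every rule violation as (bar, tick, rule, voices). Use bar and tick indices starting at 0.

(2, 2, R4, (0, 1))
(5, 2, R4, (0, 1))

bar 0: v0=A3 v1=A4 downbeat P8
bar 1: v0=G3 v1=B3 downbeat M3
bar 2: v0=B3 v1=D4 downbeat m3
bar 3: v0=G3 v1=E4 downbeat M6
bar 4: v0=E3 v1=E4 downbeat P8
bar 5: v0=B3 v1=G4 downbeat m6
bar 6: v0=A3 v1=A4 downbeat P8
  -> R4 @ bar 2 tick 2 v(0, 1): B3/F4 TT untreated
  -> R4 @ bar 5 tick 2 v(0, 1): B3/F4 TT untreated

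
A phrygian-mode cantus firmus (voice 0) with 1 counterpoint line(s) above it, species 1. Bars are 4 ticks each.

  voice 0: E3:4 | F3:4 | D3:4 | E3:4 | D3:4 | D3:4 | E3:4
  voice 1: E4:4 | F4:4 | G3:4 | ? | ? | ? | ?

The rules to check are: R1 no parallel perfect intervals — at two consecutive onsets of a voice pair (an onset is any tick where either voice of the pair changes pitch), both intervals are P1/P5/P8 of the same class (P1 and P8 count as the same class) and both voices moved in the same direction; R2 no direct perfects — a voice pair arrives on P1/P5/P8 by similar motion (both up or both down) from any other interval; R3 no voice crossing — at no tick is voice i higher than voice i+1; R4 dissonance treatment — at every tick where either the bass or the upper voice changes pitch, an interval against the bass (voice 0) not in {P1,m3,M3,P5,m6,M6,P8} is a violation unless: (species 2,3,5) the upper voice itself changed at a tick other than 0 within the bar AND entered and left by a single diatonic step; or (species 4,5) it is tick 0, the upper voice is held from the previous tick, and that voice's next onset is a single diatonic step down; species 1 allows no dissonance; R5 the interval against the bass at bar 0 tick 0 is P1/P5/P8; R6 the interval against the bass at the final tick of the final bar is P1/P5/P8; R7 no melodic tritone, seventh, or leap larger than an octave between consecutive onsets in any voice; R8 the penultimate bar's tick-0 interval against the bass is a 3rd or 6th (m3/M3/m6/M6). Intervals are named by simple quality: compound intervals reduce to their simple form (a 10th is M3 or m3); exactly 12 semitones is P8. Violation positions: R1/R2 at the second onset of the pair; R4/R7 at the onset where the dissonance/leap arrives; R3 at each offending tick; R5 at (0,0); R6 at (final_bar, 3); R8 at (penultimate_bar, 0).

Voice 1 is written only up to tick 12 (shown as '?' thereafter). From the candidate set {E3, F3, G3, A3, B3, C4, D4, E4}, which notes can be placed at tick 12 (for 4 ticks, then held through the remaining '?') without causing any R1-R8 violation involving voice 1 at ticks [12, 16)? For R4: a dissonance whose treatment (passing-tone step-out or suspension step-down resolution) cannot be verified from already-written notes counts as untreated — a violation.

E3: legal
F3: violates R4
G3: legal
A3: violates R4
B3: violates R2
C4: legal
D4: violates R4
E4: violates R2

{C4, E3, G3}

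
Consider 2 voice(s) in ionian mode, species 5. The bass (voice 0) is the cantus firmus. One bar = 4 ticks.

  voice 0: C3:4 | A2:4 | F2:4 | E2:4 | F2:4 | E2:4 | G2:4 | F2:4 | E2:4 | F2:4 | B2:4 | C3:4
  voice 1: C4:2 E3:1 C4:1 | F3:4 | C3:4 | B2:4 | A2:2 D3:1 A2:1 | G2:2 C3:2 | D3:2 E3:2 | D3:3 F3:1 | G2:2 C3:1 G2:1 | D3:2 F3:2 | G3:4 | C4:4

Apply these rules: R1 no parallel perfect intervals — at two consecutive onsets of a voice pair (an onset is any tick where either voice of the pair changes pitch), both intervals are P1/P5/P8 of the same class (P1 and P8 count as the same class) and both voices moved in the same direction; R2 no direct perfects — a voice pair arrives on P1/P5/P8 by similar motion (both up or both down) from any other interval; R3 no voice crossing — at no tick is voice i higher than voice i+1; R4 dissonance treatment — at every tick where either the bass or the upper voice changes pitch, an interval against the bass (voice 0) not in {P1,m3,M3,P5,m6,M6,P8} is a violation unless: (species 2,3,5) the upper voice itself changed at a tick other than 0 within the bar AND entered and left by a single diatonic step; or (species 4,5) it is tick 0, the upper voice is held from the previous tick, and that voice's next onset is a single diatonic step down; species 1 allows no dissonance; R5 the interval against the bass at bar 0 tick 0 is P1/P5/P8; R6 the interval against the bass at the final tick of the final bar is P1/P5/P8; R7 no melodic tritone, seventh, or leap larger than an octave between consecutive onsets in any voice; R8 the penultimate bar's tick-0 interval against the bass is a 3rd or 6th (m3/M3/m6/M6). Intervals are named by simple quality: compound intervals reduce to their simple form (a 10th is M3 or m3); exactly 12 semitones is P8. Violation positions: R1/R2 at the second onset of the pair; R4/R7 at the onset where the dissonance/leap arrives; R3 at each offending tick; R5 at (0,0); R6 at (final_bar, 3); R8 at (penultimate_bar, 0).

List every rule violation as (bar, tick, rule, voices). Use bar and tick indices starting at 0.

bar 0: v0=C3 v1=C4 downbeat P8
bar 1: v0=A2 v1=F3 downbeat m6
bar 2: v0=F2 v1=C3 downbeat P5
bar 3: v0=E2 v1=B2 downbeat P5
bar 4: v0=F2 v1=A2 downbeat M3
bar 5: v0=E2 v1=G2 downbeat m3
bar 6: v0=G2 v1=D3 downbeat P5
bar 7: v0=F2 v1=D3 downbeat M6
bar 8: v0=E2 v1=G2 downbeat m3
bar 9: v0=F2 v1=D3 downbeat M6
bar 10: v0=B2 v1=G3 downbeat m6
bar 11: v0=C3 v1=C4 downbeat P8
  -> R2 @ bar 2 tick 0 v(0, 1): A2/F3 m6 -> F2/C3 P5 similar
  -> R1 @ bar 3 tick 0 v(0, 1): F2/C3 P5 -> E2/B2 P5 similar
  -> R2 @ bar 6 tick 0 v(0, 1): E2/C3 m6 -> G2/D3 P5 similar
  -> R7 @ bar 8 tick 0 v(1,): F3->G2 leap 10st
  -> R7 @ bar 10 tick 0 v(0,): F2->B2 leap 6st
  -> R2 @ bar 11 tick 0 v(0, 1): B2/G3 m6 -> C3/C4 P8 similar

(2, 0, R2, (0, 1))
(3, 0, R1, (0, 1))
(6, 0, R2, (0, 1))
(8, 0, R7, (1,))
(10, 0, R7, (0,))
(11, 0, R2, (0, 1))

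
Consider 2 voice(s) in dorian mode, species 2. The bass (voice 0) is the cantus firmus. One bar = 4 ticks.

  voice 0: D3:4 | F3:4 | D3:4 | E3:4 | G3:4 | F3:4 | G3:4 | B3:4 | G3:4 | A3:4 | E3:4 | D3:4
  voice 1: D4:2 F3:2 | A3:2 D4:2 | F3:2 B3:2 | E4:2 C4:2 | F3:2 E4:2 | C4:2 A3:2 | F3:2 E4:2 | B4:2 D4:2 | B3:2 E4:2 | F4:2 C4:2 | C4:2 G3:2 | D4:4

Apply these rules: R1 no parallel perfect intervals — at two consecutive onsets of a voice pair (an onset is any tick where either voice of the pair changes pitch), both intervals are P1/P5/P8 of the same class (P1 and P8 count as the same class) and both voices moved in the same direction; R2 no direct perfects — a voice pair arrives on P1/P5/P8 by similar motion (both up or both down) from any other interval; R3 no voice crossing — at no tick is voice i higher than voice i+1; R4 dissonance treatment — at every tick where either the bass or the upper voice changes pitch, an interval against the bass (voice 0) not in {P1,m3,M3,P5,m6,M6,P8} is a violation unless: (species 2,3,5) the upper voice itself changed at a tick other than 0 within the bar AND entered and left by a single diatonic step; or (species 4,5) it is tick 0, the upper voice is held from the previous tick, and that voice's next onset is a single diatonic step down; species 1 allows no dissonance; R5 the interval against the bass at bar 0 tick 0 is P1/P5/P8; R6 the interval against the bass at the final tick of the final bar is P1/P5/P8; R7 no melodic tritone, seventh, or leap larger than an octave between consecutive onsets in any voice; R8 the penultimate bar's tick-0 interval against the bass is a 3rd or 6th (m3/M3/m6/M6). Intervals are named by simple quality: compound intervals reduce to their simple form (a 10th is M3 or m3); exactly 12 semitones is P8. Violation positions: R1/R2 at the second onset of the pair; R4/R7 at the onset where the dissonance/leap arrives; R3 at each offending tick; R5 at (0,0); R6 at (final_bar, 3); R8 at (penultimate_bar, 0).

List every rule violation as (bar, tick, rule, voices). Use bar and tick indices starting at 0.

bar 0: v0=D3 v1=D4 downbeat P8
bar 1: v0=F3 v1=A3 downbeat M3
bar 2: v0=D3 v1=F3 downbeat m3
bar 3: v0=E3 v1=E4 downbeat P8
bar 4: v0=G3 v1=F3 downbeat M2
bar 5: v0=F3 v1=C4 downbeat P5
bar 6: v0=G3 v1=F3 downbeat M2
bar 7: v0=B3 v1=B4 downbeat P8
bar 8: v0=G3 v1=B3 downbeat M3
bar 9: v0=A3 v1=F4 downbeat m6
bar 10: v0=E3 v1=C4 downbeat m6
bar 11: v0=D3 v1=D4 downbeat P8
  -> R7 @ bar 2 tick 2 v(1,): F3->B3 leap 6st
  -> R2 @ bar 3 tick 0 v(0, 1): D3/B3 M6 -> E3/E4 P8 similar
  -> R3 @ bar 4 tick 0 v(0, 1): G3 above F3
  -> R4 @ bar 4 tick 0 v(0, 1): G3/F3 M2 untreated
  -> R3 @ bar 4 tick 1 v(0, 1): G3 above F3
  -> R7 @ bar 4 tick 2 v(1,): F3->E4 leap 11st
  -> R2 @ bar 5 tick 0 v(0, 1): G3/E4 M6 -> F3/C4 P5 similar
  -> R3 @ bar 6 tick 0 v(0, 1): G3 above F3
  -> R4 @ bar 6 tick 0 v(0, 1): G3/F3 M2 untreated
  -> R3 @ bar 6 tick 1 v(0, 1): G3 above F3
  -> R7 @ bar 6 tick 2 v(1,): F3->E4 leap 11st
  -> R2 @ bar 7 tick 0 v(0, 1): G3/E4 M6 -> B3/B4 P8 similar

(2, 2, R7, (1,))
(3, 0, R2, (0, 1))
(4, 0, R3, (0, 1))
(4, 0, R4, (0, 1))
(4, 1, R3, (0, 1))
(4, 2, R7, (1,))
(5, 0, R2, (0, 1))
(6, 0, R3, (0, 1))
(6, 0, R4, (0, 1))
(6, 1, R3, (0, 1))
(6, 2, R7, (1,))
(7, 0, R2, (0, 1))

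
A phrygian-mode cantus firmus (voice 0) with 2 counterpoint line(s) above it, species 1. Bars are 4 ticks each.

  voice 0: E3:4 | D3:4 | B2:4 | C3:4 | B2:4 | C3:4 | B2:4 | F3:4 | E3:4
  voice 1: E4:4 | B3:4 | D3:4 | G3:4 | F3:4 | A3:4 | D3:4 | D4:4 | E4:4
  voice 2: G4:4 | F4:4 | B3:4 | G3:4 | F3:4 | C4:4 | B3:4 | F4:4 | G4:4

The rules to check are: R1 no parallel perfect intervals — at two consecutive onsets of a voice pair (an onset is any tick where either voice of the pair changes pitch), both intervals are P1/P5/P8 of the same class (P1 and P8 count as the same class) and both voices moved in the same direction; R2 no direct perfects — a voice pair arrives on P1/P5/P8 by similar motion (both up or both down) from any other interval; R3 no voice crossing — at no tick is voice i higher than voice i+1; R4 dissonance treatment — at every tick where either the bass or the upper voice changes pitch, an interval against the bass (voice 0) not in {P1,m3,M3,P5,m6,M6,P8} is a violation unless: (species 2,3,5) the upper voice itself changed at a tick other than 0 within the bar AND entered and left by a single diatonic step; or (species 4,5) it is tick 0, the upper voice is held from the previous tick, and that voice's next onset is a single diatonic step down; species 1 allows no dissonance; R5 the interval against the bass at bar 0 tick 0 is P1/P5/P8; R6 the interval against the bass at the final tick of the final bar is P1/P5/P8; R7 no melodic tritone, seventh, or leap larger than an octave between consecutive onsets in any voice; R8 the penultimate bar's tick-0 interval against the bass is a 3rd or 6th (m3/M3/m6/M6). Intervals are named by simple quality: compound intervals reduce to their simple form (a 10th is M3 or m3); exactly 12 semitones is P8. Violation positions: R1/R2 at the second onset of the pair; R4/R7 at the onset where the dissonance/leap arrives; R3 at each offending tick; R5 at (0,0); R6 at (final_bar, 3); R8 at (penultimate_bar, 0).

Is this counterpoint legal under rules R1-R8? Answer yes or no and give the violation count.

bar 0: v0=E3 v1=E4 v2=G4 (m3)
bar 1: v0=D3 v1=B3 v2=F4 (m3)
bar 2: v0=B2 v1=D3 v2=B3 (P8)
bar 3: v0=C3 v1=G3 v2=G3 (P5)
bar 4: v0=B2 v1=F3 v2=F3 (TT)
bar 5: v0=C3 v1=A3 v2=C4 (P8)
bar 6: v0=B2 v1=D3 v2=B3 (P8)
bar 7: v0=F3 v1=D4 v2=F4 (P8)
bar 8: v0=E3 v1=E4 v2=G4 (m3)
  R5 @ bar0.0: opens on m3
  R2 @ bar2.0: D3/F4 m3 -> B2/B3 P8 similar
  R7 @ bar2.0: F4->B3 leap 6st
  R2 @ bar3.0: B2/D3 m3 -> C3/G3 P5 similar
  R1 @ bar4.0: G3/G3 P1 -> F3/F3 P1 similar
  R4 @ bar4.0: B2/F3 TT untreated
  R4 @ bar4.0: B2/F3 TT untreated
  R2 @ bar5.0: B2/F3 TT -> C3/C4 P8 similar
  R1 @ bar6.0: C3/C4 P8 -> B2/B3 P8 similar
  R1 @ bar7.0: B2/B3 P8 -> F3/F4 P8 similar
  R7 @ bar7.0: B2->F3 leap 6st
  R7 @ bar7.0: B3->F4 leap 6st
  R8 @ bar7.0: penult P8 not 3rd/6th
  R6 @ bar8.3: closes on m3

No (14 violations)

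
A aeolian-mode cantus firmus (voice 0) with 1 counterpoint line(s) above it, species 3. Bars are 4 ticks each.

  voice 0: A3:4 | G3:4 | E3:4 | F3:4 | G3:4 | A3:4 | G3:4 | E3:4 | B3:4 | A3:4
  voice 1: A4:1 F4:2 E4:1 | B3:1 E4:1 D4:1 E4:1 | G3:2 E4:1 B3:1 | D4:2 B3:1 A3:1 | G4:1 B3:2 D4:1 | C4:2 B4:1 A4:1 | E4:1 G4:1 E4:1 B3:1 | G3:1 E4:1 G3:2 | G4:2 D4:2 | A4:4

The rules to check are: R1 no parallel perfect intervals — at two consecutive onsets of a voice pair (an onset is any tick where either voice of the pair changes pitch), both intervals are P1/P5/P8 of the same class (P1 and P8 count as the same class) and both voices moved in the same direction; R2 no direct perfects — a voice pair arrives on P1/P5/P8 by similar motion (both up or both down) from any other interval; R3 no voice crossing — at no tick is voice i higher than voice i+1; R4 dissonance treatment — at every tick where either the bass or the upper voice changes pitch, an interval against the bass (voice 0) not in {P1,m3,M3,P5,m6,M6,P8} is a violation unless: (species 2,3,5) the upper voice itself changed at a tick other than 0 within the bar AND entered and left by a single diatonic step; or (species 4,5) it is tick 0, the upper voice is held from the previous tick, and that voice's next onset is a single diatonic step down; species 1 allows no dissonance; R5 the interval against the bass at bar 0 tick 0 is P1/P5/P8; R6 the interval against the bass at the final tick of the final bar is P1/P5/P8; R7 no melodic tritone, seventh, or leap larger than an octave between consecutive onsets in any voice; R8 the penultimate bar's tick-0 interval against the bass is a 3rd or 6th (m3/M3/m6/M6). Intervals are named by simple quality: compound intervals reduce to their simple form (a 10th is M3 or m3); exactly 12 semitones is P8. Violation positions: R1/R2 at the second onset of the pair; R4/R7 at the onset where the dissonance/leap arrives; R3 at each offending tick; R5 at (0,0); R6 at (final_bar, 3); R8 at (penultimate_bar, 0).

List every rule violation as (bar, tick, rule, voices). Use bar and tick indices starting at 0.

bar 0: v0=A3 v1=A4 downbeat P8
bar 1: v0=G3 v1=B3 downbeat M3
bar 2: v0=E3 v1=G3 downbeat m3
bar 3: v0=F3 v1=D4 downbeat M6
bar 4: v0=G3 v1=G4 downbeat P8
bar 5: v0=A3 v1=C4 downbeat m3
bar 6: v0=G3 v1=E4 downbeat M6
bar 7: v0=E3 v1=G3 downbeat m3
bar 8: v0=B3 v1=G4 downbeat m6
bar 9: v0=A3 v1=A4 downbeat P8
  -> R4 @ bar 3 tick 2 v(0, 1): F3/B3 TT untreated
  -> R2 @ bar 4 tick 0 v(0, 1): F3/A3 M3 -> G3/G4 P8 similar
  -> R7 @ bar 4 tick 0 v(1,): A3->G4 leap 10st
  -> R4 @ bar 5 tick 2 v(0, 1): A3/B4 M2 untreated
  -> R7 @ bar 5 tick 2 v(1,): C4->B4 leap 11st

(3, 2, R4, (0, 1))
(4, 0, R2, (0, 1))
(4, 0, R7, (1,))
(5, 2, R4, (0, 1))
(5, 2, R7, (1,))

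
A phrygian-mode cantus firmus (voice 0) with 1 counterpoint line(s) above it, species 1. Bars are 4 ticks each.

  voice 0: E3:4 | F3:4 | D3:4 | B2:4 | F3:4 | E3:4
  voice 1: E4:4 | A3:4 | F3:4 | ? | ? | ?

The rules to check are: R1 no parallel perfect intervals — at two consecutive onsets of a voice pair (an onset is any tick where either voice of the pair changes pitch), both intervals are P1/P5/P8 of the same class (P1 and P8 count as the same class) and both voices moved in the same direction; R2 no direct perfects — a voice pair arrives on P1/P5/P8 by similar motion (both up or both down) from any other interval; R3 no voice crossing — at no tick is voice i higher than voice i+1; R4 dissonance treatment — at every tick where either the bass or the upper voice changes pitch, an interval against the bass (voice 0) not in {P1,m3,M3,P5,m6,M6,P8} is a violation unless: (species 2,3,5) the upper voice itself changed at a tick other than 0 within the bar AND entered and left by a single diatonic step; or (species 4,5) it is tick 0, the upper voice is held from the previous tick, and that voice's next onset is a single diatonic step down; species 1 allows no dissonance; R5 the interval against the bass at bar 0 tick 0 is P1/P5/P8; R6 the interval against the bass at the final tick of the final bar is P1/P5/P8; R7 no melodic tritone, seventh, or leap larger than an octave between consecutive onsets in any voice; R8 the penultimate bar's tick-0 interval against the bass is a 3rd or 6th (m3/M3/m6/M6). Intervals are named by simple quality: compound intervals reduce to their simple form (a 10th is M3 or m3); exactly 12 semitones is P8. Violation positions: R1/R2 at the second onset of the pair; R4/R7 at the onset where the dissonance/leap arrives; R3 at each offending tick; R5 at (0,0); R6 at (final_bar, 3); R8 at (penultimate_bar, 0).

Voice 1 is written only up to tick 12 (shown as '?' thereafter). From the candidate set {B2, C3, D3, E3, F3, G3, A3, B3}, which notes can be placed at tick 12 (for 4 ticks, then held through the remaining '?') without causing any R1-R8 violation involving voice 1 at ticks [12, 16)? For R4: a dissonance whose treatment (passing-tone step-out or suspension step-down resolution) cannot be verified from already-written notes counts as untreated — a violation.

B2: violates R2,R7
C3: violates R4
D3: legal
E3: violates R4
F3: violates R4
G3: legal
A3: violates R4
B3: violates R7

{D3, G3}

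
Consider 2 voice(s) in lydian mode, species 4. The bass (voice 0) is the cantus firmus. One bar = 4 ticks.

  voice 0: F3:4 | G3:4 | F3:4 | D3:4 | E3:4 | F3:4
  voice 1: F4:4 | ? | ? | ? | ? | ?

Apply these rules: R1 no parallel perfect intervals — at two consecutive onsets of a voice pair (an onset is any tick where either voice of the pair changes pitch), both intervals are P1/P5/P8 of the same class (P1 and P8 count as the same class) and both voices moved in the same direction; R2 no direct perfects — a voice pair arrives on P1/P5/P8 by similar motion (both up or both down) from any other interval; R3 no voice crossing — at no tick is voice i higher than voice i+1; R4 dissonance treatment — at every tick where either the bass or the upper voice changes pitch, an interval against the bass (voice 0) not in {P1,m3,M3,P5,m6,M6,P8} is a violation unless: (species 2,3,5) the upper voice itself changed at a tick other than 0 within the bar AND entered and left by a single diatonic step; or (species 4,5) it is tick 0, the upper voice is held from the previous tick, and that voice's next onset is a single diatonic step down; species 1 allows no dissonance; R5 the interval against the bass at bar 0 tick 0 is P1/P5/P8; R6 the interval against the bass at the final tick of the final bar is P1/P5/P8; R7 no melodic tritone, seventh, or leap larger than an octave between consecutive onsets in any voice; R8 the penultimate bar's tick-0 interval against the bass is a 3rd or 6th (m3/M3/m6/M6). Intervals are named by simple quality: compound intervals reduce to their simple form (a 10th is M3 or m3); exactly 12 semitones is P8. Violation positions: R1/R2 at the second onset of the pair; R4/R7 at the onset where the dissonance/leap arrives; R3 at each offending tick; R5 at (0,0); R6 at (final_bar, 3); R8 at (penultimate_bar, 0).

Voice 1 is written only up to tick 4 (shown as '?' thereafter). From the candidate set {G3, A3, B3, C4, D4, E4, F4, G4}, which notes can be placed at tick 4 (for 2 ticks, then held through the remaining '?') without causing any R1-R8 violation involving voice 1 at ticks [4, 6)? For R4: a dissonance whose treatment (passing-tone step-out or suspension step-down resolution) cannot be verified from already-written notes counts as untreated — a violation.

{D4, E4}

G3: violates R7
A3: violates R4
B3: violates R7
C4: violates R4
D4: legal
E4: legal
F4: violates R4
G4: violates R1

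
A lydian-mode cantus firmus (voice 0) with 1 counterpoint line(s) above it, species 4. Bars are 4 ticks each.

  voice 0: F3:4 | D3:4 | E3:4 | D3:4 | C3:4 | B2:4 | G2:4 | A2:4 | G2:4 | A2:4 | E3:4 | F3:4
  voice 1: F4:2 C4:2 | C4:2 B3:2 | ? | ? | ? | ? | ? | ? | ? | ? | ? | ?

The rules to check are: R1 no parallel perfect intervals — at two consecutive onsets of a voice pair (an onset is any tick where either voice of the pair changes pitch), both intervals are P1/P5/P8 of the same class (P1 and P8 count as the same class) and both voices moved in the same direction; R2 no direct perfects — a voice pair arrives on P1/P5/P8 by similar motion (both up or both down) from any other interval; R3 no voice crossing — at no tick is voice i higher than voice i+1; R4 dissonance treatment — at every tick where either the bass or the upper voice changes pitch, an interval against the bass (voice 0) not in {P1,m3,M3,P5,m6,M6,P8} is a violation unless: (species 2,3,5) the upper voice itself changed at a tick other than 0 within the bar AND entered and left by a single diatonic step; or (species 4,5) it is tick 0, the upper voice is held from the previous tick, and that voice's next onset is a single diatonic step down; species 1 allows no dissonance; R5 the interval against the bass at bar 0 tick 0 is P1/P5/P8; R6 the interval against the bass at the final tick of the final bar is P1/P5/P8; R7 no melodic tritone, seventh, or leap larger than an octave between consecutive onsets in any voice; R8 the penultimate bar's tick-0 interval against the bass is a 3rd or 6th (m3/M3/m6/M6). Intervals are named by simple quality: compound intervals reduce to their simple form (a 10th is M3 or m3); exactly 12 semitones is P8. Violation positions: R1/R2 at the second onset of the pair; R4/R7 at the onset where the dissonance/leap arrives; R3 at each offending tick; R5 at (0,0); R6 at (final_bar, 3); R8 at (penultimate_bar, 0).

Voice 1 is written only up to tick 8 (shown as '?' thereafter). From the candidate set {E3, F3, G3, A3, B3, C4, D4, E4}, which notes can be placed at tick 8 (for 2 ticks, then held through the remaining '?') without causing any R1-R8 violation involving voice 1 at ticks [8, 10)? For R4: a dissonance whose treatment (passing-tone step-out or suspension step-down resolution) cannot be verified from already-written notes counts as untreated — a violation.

{B3, C4, E3, G3}

E3: legal
F3: violates R4,R7
G3: legal
A3: violates R4
B3: legal
C4: legal
D4: violates R4
E4: violates R2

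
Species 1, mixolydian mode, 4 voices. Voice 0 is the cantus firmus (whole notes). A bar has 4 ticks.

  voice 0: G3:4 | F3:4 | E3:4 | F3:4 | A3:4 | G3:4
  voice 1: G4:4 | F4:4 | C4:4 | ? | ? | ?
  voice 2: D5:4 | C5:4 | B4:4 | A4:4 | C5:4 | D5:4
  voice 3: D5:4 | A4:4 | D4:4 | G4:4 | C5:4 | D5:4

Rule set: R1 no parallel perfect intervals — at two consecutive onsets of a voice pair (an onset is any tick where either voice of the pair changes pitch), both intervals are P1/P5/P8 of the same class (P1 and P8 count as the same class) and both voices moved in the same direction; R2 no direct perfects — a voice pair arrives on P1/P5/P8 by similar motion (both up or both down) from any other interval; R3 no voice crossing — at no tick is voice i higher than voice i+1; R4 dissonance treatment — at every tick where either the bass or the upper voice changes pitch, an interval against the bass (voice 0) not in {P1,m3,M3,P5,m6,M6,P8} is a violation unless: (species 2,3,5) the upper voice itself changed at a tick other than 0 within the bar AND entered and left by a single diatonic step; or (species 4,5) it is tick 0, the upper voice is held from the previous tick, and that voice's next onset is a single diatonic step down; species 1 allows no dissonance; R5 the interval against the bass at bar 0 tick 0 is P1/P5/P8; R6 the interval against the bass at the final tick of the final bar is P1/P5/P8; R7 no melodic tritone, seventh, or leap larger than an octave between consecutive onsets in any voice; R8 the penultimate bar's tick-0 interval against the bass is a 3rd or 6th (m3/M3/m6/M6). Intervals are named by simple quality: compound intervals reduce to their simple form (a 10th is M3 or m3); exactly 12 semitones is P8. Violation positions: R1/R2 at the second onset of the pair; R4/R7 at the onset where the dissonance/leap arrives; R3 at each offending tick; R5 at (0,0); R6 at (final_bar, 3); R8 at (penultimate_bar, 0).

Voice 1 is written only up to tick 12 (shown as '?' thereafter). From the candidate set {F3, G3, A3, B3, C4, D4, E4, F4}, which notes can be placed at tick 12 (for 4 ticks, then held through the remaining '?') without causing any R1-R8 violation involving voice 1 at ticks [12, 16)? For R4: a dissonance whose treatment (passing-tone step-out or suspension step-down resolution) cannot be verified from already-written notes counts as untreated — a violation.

{C4, D4, F3}

F3: legal
G3: violates R4
A3: violates R2
B3: violates R4
C4: legal
D4: legal
E4: violates R4
F4: violates R2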